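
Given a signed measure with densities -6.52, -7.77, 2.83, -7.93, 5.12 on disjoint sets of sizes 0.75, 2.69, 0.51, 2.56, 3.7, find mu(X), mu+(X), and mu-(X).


Step 1: Compute signed measure on each set:
  Set 1: -6.52 * 0.75 = -4.89
  Set 2: -7.77 * 2.69 = -20.9013
  Set 3: 2.83 * 0.51 = 1.4433
  Set 4: -7.93 * 2.56 = -20.3008
  Set 5: 5.12 * 3.7 = 18.944
Step 2: Total signed measure = (-4.89) + (-20.9013) + (1.4433) + (-20.3008) + (18.944)
     = -25.7048
Step 3: Positive part mu+(X) = sum of positive contributions = 20.3873
Step 4: Negative part mu-(X) = |sum of negative contributions| = 46.0921


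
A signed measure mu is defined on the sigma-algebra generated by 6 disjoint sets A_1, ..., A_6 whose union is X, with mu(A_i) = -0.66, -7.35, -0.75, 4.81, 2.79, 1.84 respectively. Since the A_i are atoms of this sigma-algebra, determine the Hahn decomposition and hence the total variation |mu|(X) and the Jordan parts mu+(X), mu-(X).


Step 1: Every measurable set is a union of atoms (the cells / points), so a Hahn decomposition is
  obtained by grouping atoms by sign: P = union of atoms with mu > 0, N = union of the remaining atoms.
  Atoms in P (indices): 4, 5, 6;  atoms in N (indices): 1, 2, 3
  Positive values: 4.81, 2.79, 1.84
  Negative values: -0.66, -7.35, -0.75
Step 2: mu+(X) = mu(P) = sum of positive atom values = 9.44
Step 3: mu-(X) = -mu(N) = sum of |negative atom values| = 8.76
Step 4: |mu|(X) = mu+(X) + mu-(X) = 9.44 + 8.76 = 18.2


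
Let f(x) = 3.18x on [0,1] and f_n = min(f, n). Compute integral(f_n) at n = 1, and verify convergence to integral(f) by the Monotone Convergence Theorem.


f(x) = 3.18x on [0,1]; f_n(x) = min(3.18x, n). At n = 1:
Step 1: f(x) reaches 1 at x = 1/3.18 = 0.314465
Step 2: integral(f_1) = integral(3.18x, 0, 0.314465) + integral(1, 0.314465, 1)
       = 3.18*0.314465^2/2 + 1*(1 - 0.314465)
       = 0.157233 + 0.685535
       = 0.842767
Step 3: As n -> infinity, f_n increases to f, so by MCT integral(f_n) -> integral(f) = 3.18/2 = 1.59.
Convergence: integral(f_1) = 0.842767 -> 1.59 as n -> infinity


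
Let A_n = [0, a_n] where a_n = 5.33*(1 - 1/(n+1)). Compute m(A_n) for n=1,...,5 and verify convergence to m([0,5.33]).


By continuity of measure from below: if A_n increases to A, then m(A_n) -> m(A).
Here A = [0, 5.33], so m(A) = 5.33
Step 1: a_1 = 5.33*(1 - 1/2) = 2.665, m(A_1) = 2.665
Step 2: a_2 = 5.33*(1 - 1/3) = 3.5533, m(A_2) = 3.5533
Step 3: a_3 = 5.33*(1 - 1/4) = 3.9975, m(A_3) = 3.9975
Step 4: a_4 = 5.33*(1 - 1/5) = 4.264, m(A_4) = 4.264
Step 5: a_5 = 5.33*(1 - 1/6) = 4.4417, m(A_5) = 4.4417
Limit: m(A_n) -> m([0,5.33]) = 5.33


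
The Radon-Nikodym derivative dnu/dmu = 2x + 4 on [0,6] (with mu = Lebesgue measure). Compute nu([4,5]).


nu(A) = integral_A (dnu/dmu) dmu = integral_4^5 (2x + 4) dx
Step 1: Antiderivative F(x) = (2/2)x^2 + 4x
Step 2: F(5) = (2/2)*5^2 + 4*5 = 25 + 20 = 45
Step 3: F(4) = (2/2)*4^2 + 4*4 = 16 + 16 = 32
Step 4: nu([4,5]) = F(5) - F(4) = 45 - 32 = 13


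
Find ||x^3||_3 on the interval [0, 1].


Step 1: ||f||_3 = (integral_0^1 |x^3|^3 dx)^(1/3)
     = (integral_0^1 x^9 dx)^(1/3)
Step 2: integral_0^1 x^9 dx = [x^10/(10)] from 0 to 1 = 1^10/10
     = 1/10 = 0.1
Step 3: ||f||_3 = (0.1)^(1/3) = 0.464159


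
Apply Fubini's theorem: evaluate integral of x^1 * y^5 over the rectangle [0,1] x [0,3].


By Fubini's theorem, the double integral factors as a product of single integrals:
Step 1: integral_0^1 x^1 dx = [x^2/2] from 0 to 1
     = 1^2/2 = 0.5
Step 2: integral_0^3 y^5 dy = [y^6/6] from 0 to 3
     = 3^6/6 = 121.5
Step 3: Double integral = 0.5 * 121.5 = 60.75


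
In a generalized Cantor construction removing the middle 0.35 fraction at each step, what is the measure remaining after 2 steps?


Step 1: At each step, fraction remaining = 1 - 0.35 = 0.65
Step 2: After 2 steps, measure = (0.65)^2
Step 3: Computing the power step by step:
  After step 1: 0.65
  After step 2: 0.4225
Result = 0.4225


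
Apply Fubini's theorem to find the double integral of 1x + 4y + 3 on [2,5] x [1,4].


By Fubini, integrate in x first, then y.
Step 1: Fix y, integrate over x in [2,5]:
  integral(1x + 4y + 3, x=2..5)
  = 1*(5^2 - 2^2)/2 + (4y + 3)*(5 - 2)
  = 10.5 + (4y + 3)*3
  = 10.5 + 12y + 9
  = 19.5 + 12y
Step 2: Integrate over y in [1,4]:
  integral(19.5 + 12y, y=1..4)
  = 19.5*3 + 12*(4^2 - 1^2)/2
  = 58.5 + 90
  = 148.5


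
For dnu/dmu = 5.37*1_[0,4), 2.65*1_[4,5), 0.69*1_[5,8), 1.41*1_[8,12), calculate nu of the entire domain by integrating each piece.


Integrate each piece of the Radon-Nikodym derivative:
Step 1: integral_0^4 5.37 dx = 5.37*(4-0) = 5.37*4 = 21.48
Step 2: integral_4^5 2.65 dx = 2.65*(5-4) = 2.65*1 = 2.65
Step 3: integral_5^8 0.69 dx = 0.69*(8-5) = 0.69*3 = 2.07
Step 4: integral_8^12 1.41 dx = 1.41*(12-8) = 1.41*4 = 5.64
Total: 21.48 + 2.65 + 2.07 + 5.64 = 31.84


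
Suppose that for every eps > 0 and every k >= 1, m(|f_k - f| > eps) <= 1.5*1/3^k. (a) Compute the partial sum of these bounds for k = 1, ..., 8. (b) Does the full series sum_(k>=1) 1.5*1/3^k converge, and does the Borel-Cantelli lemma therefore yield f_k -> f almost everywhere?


Step 1: List the terms 1.5*1/3^k for k = 1 to 8:
  k=1: 0.5
  k=2: 0.166667
  k=3: 0.055556
  k=4: 0.018519
  k=5: 0.006173
  k=6: 0.002058
  k=7: 6.858711e-04
  k=8: 2.286237e-04
Step 2: Partial sum = 0.5 + 0.166667 + 0.055556 + 0.018519 + 0.006173 + 0.002058 + 6.858711e-04 + 2.286237e-04
     = 0.749886
Step 3: The full series sum_(k>=1) 1.5*1/3^k converges (geometric series with ratio 1/3 < 1; a constant multiple of a convergent series converges).
Step 4: Fix eps > 0. Since sum_k m(|f_k - f| > eps) < infinity, the Borel-Cantelli lemma gives
        m(limsup_k {|f_k - f| > eps}) = 0, i.e. for a.e. x, |f_k(x) - f(x)| <= eps for all large k.
        Applying this with eps = 1/j for j = 1, 2, ... and intersecting the countably many full-measure sets,
        for a.e. x we get limsup_k |f_k(x) - f(x)| <= 1/j for every j, hence f_k -> f almost everywhere.
Conclusion: series converges; Borel-Cantelli yields f_k -> f a.e.


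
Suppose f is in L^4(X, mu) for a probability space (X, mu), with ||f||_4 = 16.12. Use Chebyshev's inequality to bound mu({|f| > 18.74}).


Chebyshev/Markov inequality: mu(|f| > eps) <= (||f||_p / eps)^p
Step 1: ||f||_4 / eps = 16.12 / 18.74 = 0.860192
Step 2: Raise to power p = 4:
  (0.860192)^4 = 0.547497
Step 3: Therefore mu(|f| > 18.74) <= 0.547497


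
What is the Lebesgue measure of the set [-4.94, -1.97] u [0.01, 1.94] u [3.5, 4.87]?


For pairwise disjoint intervals, m(union) = sum of lengths.
= (-1.97 - -4.94) + (1.94 - 0.01) + (4.87 - 3.5)
= 2.97 + 1.93 + 1.37
= 6.27


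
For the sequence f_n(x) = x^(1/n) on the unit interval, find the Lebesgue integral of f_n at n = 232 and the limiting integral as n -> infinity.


At n = 232: f_232(x) = x^(1/232).
Step 1: integral(x^(1/232), 0, 1) = [x^(1/232+1) / (1/232+1)] from 0 to 1
     = 1 / (1/232 + 1) = 1 / ((232+1)/232) = 232/(232+1)
     = 232/233 = 0.995708
Step 2: As n -> infinity, f_n(x) = x^(1/n) -> 1 for x in (0,1], and f_n is increasing in n.
By MCT, lim_n integral(f_n) = integral(lim_n f_n) = integral(1, 0, 1) = 1.
Step 3: Verify convergence: 232/233 = 0.995708 -> 1


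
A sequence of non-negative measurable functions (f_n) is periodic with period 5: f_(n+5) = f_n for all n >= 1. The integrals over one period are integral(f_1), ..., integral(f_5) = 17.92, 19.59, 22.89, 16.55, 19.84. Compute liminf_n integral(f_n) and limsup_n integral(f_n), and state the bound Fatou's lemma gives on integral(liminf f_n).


The sequence (integral(f_n)) is periodic with period 5, repeating the values 17.92, 19.59, 22.89, 16.55, 19.84 indefinitely.
Step 1: For a periodic sequence, every tail (a_m, a_(m+1), ...) contains all 5 period values infinitely often.
Step 2: Hence inf of every tail = min of the period values = min(17.92, 19.59, 22.89, 16.55, 19.84) = 16.55.
        liminf_n integral(f_n) = sup over m of (inf of tail from m) = 16.55.
Step 3: Similarly sup of every tail = max of the period values = 22.89.
        limsup_n integral(f_n) = 22.89.
Step 4: Fatou's lemma: integral(liminf_n f_n) <= liminf_n integral(f_n) = 16.55.
        So the integral of the pointwise liminf is at most 16.55.


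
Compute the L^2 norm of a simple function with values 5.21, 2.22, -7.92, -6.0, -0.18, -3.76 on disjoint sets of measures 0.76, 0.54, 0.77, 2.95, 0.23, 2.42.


Step 1: Compute |f_i|^2 for each value:
  |5.21|^2 = 27.1441
  |2.22|^2 = 4.9284
  |-7.92|^2 = 62.7264
  |-6.0|^2 = 36
  |-0.18|^2 = 0.0324
  |-3.76|^2 = 14.1376
Step 2: Multiply by measures and sum:
  27.1441 * 0.76 = 20.629516
  4.9284 * 0.54 = 2.661336
  62.7264 * 0.77 = 48.299328
  36 * 2.95 = 106.2
  0.0324 * 0.23 = 0.007452
  14.1376 * 2.42 = 34.212992
Sum = 20.629516 + 2.661336 + 48.299328 + 106.2 + 0.007452 + 34.212992 = 212.010624
Step 3: Take the p-th root:
||f||_2 = (212.010624)^(1/2) = 14.560585


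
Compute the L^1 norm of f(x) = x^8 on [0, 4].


Step 1: ||f||_1 = (integral_0^4 |x^8|^1 dx)^(1/1)
     = (integral_0^4 x^8 dx)^(1/1)
Step 2: integral_0^4 x^8 dx = [x^9/(9)] from 0 to 4 = 4^9/9
     = 262144/9 = 29127.111111
Step 3: ||f||_1 = (29127.111111)^(1/1) = 29127.111111


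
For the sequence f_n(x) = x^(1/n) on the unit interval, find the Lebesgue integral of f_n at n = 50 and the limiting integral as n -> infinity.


At n = 50: f_50(x) = x^(1/50).
Step 1: integral(x^(1/50), 0, 1) = [x^(1/50+1) / (1/50+1)] from 0 to 1
     = 1 / (1/50 + 1) = 1 / ((50+1)/50) = 50/(50+1)
     = 50/51 = 0.980392
Step 2: As n -> infinity, f_n(x) = x^(1/n) -> 1 for x in (0,1], and f_n is increasing in n.
By MCT, lim_n integral(f_n) = integral(lim_n f_n) = integral(1, 0, 1) = 1.
Step 3: Verify convergence: 50/51 = 0.980392 -> 1


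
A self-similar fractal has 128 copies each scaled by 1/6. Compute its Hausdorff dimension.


For a self-similar set with N copies scaled by 1/r:
dim_H = log(N)/log(r) = log(128)/log(6)
= 4.85203/1.791759
= 2.70797


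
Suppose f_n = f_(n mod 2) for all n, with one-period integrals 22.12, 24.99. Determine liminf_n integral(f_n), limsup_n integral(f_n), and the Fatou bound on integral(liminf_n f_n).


The sequence (integral(f_n)) is periodic with period 2, repeating the values 22.12, 24.99 indefinitely.
Step 1: For a periodic sequence, every tail (a_m, a_(m+1), ...) contains all 2 period values infinitely often.
Step 2: Hence inf of every tail = min of the period values = min(22.12, 24.99) = 22.12.
        liminf_n integral(f_n) = sup over m of (inf of tail from m) = 22.12.
Step 3: Similarly sup of every tail = max of the period values = 24.99.
        limsup_n integral(f_n) = 24.99.
Step 4: Fatou's lemma: integral(liminf_n f_n) <= liminf_n integral(f_n) = 22.12.
        So the integral of the pointwise liminf is at most 22.12.


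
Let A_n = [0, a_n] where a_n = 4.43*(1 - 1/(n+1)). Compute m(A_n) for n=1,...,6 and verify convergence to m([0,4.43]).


By continuity of measure from below: if A_n increases to A, then m(A_n) -> m(A).
Here A = [0, 4.43], so m(A) = 4.43
Step 1: a_1 = 4.43*(1 - 1/2) = 2.215, m(A_1) = 2.215
Step 2: a_2 = 4.43*(1 - 1/3) = 2.9533, m(A_2) = 2.9533
Step 3: a_3 = 4.43*(1 - 1/4) = 3.3225, m(A_3) = 3.3225
Step 4: a_4 = 4.43*(1 - 1/5) = 3.544, m(A_4) = 3.544
Step 5: a_5 = 4.43*(1 - 1/6) = 3.6917, m(A_5) = 3.6917
Step 6: a_6 = 4.43*(1 - 1/7) = 3.7971, m(A_6) = 3.7971
Limit: m(A_n) -> m([0,4.43]) = 4.43


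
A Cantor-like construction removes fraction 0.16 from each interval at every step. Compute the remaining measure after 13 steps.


Step 1: At each step, fraction remaining = 1 - 0.16 = 0.84
Step 2: After 13 steps, measure = (0.84)^13
Result = 0.103665


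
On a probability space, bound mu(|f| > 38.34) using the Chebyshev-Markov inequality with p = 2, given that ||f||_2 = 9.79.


Chebyshev/Markov inequality: mu(|f| > eps) <= (||f||_p / eps)^p
Step 1: ||f||_2 / eps = 9.79 / 38.34 = 0.255347
Step 2: Raise to power p = 2:
  (0.255347)^2 = 0.065202
Step 3: Therefore mu(|f| > 38.34) <= 0.065202


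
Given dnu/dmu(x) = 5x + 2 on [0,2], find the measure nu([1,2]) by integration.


nu(A) = integral_A (dnu/dmu) dmu = integral_1^2 (5x + 2) dx
Step 1: Antiderivative F(x) = (5/2)x^2 + 2x
Step 2: F(2) = (5/2)*2^2 + 2*2 = 10 + 4 = 14
Step 3: F(1) = (5/2)*1^2 + 2*1 = 2.5 + 2 = 4.5
Step 4: nu([1,2]) = F(2) - F(1) = 14 - 4.5 = 9.5


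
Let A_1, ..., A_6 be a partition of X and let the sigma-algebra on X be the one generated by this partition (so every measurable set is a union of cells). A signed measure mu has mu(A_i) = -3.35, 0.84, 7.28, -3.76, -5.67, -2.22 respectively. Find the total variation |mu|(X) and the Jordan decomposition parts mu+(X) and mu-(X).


Step 1: Every measurable set is a union of atoms (the cells / points), so a Hahn decomposition is
  obtained by grouping atoms by sign: P = union of atoms with mu > 0, N = union of the remaining atoms.
  Atoms in P (indices): 2, 3;  atoms in N (indices): 1, 4, 5, 6
  Positive values: 0.84, 7.28
  Negative values: -3.35, -3.76, -5.67, -2.22
Step 2: mu+(X) = mu(P) = sum of positive atom values = 8.12
Step 3: mu-(X) = -mu(N) = sum of |negative atom values| = 15
Step 4: |mu|(X) = mu+(X) + mu-(X) = 8.12 + 15 = 23.12


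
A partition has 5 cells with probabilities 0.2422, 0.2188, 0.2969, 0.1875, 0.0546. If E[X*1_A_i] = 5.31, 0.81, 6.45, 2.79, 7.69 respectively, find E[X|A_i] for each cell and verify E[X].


For each cell A_i: E[X|A_i] = E[X*1_A_i] / P(A_i)
Step 1: E[X|A_1] = 5.31 / 0.2422 = 21.92403
Step 2: E[X|A_2] = 0.81 / 0.2188 = 3.702011
Step 3: E[X|A_3] = 6.45 / 0.2969 = 21.724486
Step 4: E[X|A_4] = 2.79 / 0.1875 = 14.88
Step 5: E[X|A_5] = 7.69 / 0.0546 = 140.842491
Verification: E[X] = sum E[X*1_A_i] = 5.31 + 0.81 + 6.45 + 2.79 + 7.69 = 23.05


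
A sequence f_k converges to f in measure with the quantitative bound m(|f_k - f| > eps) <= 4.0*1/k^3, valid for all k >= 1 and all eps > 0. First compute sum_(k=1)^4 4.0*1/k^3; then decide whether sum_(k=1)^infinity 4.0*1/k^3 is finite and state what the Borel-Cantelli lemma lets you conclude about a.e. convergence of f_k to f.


Step 1: List the terms 4.0*1/k^3 for k = 1 to 4:
  k=1: 4
  k=2: 0.5
  k=3: 0.148148
  k=4: 0.0625
Step 2: Partial sum = 4 + 0.5 + 0.148148 + 0.0625
     = 4.710648
Step 3: The full series sum_(k>=1) 4.0*1/k^3 converges (p-series with p = 3 > 1; a constant multiple of a convergent series converges).
Step 4: Fix eps > 0. Since sum_k m(|f_k - f| > eps) < infinity, the Borel-Cantelli lemma gives
        m(limsup_k {|f_k - f| > eps}) = 0, i.e. for a.e. x, |f_k(x) - f(x)| <= eps for all large k.
        Applying this with eps = 1/j for j = 1, 2, ... and intersecting the countably many full-measure sets,
        for a.e. x we get limsup_k |f_k(x) - f(x)| <= 1/j for every j, hence f_k -> f almost everywhere.
Conclusion: series converges; Borel-Cantelli yields f_k -> f a.e.


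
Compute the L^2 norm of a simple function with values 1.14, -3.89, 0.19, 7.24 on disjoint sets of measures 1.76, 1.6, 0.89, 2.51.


Step 1: Compute |f_i|^2 for each value:
  |1.14|^2 = 1.2996
  |-3.89|^2 = 15.1321
  |0.19|^2 = 0.0361
  |7.24|^2 = 52.4176
Step 2: Multiply by measures and sum:
  1.2996 * 1.76 = 2.287296
  15.1321 * 1.6 = 24.21136
  0.0361 * 0.89 = 0.032129
  52.4176 * 2.51 = 131.568176
Sum = 2.287296 + 24.21136 + 0.032129 + 131.568176 = 158.098961
Step 3: Take the p-th root:
||f||_2 = (158.098961)^(1/2) = 12.573741


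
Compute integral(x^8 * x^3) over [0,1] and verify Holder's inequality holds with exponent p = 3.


Step 1: Exact integral of f*g = integral(x^11, 0, 1) = 1/12
     = 0.083333
Step 2: Holder bound with p=3, q=1.5:
  ||f||_p = (integral x^24 dx)^(1/3) = (1/25)^(1/3) = 0.341995
  ||g||_q = (integral x^4.5 dx)^(1/1.5) = (1/5.5)^(1/1.5) = 0.320941
Step 3: Holder bound = ||f||_p * ||g||_q = 0.341995 * 0.320941 = 0.10976
Verification: 0.083333 <= 0.10976 (Holder holds)


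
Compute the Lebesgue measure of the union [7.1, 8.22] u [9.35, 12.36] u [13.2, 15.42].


For pairwise disjoint intervals, m(union) = sum of lengths.
= (8.22 - 7.1) + (12.36 - 9.35) + (15.42 - 13.2)
= 1.12 + 3.01 + 2.22
= 6.35


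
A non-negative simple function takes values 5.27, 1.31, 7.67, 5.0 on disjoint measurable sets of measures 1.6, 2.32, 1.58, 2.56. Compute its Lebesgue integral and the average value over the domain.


Step 1: Integral = sum(value_i * measure_i)
= 5.27*1.6 + 1.31*2.32 + 7.67*1.58 + 5.0*2.56
= 8.432 + 3.0392 + 12.1186 + 12.8
= 36.3898
Step 2: Total measure of domain = 1.6 + 2.32 + 1.58 + 2.56 = 8.06
Step 3: Average value = 36.3898 / 8.06 = 4.514864


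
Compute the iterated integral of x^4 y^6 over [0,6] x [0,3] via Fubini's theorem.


By Fubini's theorem, the double integral factors as a product of single integrals:
Step 1: integral_0^6 x^4 dx = [x^5/5] from 0 to 6
     = 6^5/5 = 1555.2
Step 2: integral_0^3 y^6 dy = [y^7/7] from 0 to 3
     = 3^7/7 = 312.428571
Step 3: Double integral = 1555.2 * 312.428571 = 485888.914286


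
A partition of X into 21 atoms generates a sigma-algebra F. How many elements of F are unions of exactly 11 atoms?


Each element of F is a union of some subset of the 21 atoms.
Elements that are unions of exactly 11 atoms correspond to 11-element subsets of the 21 atoms.
Count = C(21, 11) = 21! / (11! * 10!) = 352716.


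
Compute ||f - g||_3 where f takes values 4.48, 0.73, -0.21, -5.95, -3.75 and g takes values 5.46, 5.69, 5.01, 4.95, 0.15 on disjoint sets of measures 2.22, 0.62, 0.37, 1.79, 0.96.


Step 1: Compute differences f_i - g_i:
  4.48 - 5.46 = -0.98
  0.73 - 5.69 = -4.96
  -0.21 - 5.01 = -5.22
  -5.95 - 4.95 = -10.9
  -3.75 - 0.15 = -3.9
Step 2: Compute |diff|^3 * measure for each set:
  |-0.98|^3 * 2.22 = 0.941192 * 2.22 = 2.089446
  |-4.96|^3 * 0.62 = 122.023936 * 0.62 = 75.65484
  |-5.22|^3 * 0.37 = 142.236648 * 0.37 = 52.62756
  |-10.9|^3 * 1.79 = 1295.029 * 1.79 = 2318.10191
  |-3.9|^3 * 0.96 = 59.319 * 0.96 = 56.94624
Step 3: Sum = 2505.419996
Step 4: ||f-g||_3 = (2505.419996)^(1/3) = 13.581889


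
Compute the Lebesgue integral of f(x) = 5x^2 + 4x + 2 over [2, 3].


The Lebesgue integral of a Riemann-integrable function agrees with the Riemann integral.
Antiderivative F(x) = (5/3)x^3 + (4/2)x^2 + 2x
F(3) = (5/3)*3^3 + (4/2)*3^2 + 2*3
     = (5/3)*27 + (4/2)*9 + 2*3
     = 45 + 18 + 6
     = 69
F(2) = 25.333333
Integral = F(3) - F(2) = 69 - 25.333333 = 43.666667


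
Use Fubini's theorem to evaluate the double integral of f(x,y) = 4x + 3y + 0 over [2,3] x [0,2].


By Fubini, integrate in x first, then y.
Step 1: Fix y, integrate over x in [2,3]:
  integral(4x + 3y + 0, x=2..3)
  = 4*(3^2 - 2^2)/2 + (3y + 0)*(3 - 2)
  = 10 + (3y + 0)*1
  = 10 + 3y + 0
  = 10 + 3y
Step 2: Integrate over y in [0,2]:
  integral(10 + 3y, y=0..2)
  = 10*2 + 3*(2^2 - 0^2)/2
  = 20 + 6
  = 26


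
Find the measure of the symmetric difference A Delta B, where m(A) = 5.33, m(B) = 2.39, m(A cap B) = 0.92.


m(A Delta B) = m(A) + m(B) - 2*m(A n B)
= 5.33 + 2.39 - 2*0.92
= 5.33 + 2.39 - 1.84
= 5.88


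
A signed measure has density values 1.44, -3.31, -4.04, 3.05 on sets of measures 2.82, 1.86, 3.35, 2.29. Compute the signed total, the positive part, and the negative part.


Step 1: Compute signed measure on each set:
  Set 1: 1.44 * 2.82 = 4.0608
  Set 2: -3.31 * 1.86 = -6.1566
  Set 3: -4.04 * 3.35 = -13.534
  Set 4: 3.05 * 2.29 = 6.9845
Step 2: Total signed measure = (4.0608) + (-6.1566) + (-13.534) + (6.9845)
     = -8.6453
Step 3: Positive part mu+(X) = sum of positive contributions = 11.0453
Step 4: Negative part mu-(X) = |sum of negative contributions| = 19.6906


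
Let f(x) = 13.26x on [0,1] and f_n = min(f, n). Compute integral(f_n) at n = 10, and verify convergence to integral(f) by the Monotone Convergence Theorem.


f(x) = 13.26x on [0,1]; f_n(x) = min(13.26x, n). At n = 10:
Step 1: f(x) reaches 10 at x = 10/13.26 = 0.754148
Step 2: integral(f_10) = integral(13.26x, 0, 0.754148) + integral(10, 0.754148, 1)
       = 13.26*0.754148^2/2 + 10*(1 - 0.754148)
       = 3.770739 + 2.458522
       = 6.229261
Step 3: As n -> infinity, f_n increases to f, so by MCT integral(f_n) -> integral(f) = 13.26/2 = 6.63.
Convergence: integral(f_10) = 6.229261 -> 6.63 as n -> infinity


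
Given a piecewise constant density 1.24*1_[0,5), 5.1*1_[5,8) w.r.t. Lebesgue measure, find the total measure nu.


Integrate each piece of the Radon-Nikodym derivative:
Step 1: integral_0^5 1.24 dx = 1.24*(5-0) = 1.24*5 = 6.2
Step 2: integral_5^8 5.1 dx = 5.1*(8-5) = 5.1*3 = 15.3
Total: 6.2 + 15.3 = 21.5


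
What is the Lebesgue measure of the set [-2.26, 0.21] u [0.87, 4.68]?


For pairwise disjoint intervals, m(union) = sum of lengths.
= (0.21 - -2.26) + (4.68 - 0.87)
= 2.47 + 3.81
= 6.28


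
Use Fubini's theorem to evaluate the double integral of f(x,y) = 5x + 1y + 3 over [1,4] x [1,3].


By Fubini, integrate in x first, then y.
Step 1: Fix y, integrate over x in [1,4]:
  integral(5x + 1y + 3, x=1..4)
  = 5*(4^2 - 1^2)/2 + (1y + 3)*(4 - 1)
  = 37.5 + (1y + 3)*3
  = 37.5 + 3y + 9
  = 46.5 + 3y
Step 2: Integrate over y in [1,3]:
  integral(46.5 + 3y, y=1..3)
  = 46.5*2 + 3*(3^2 - 1^2)/2
  = 93 + 12
  = 105


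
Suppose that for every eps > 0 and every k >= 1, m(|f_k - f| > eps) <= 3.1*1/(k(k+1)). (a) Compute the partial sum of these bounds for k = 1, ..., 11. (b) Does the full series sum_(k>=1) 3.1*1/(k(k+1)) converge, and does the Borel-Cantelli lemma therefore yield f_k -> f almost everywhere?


Step 1: List the terms 3.1*1/(k(k+1)) for k = 1 to 11:
  k=1: 1.55
  k=2: 0.516667
  k=3: 0.258333
  k=4: 0.155
  k=5: 0.103333
  k=6: 0.07381
  k=7: 0.055357
  k=8: 0.043056
  k=9: 0.034444
  k=10: 0.028182
  k=11: 0.023485
Step 2: Partial sum = 1.55 + 0.516667 + 0.258333 + 0.155 + 0.103333 + 0.07381 + 0.055357 + 0.043056 + 0.034444 + 0.028182 + 0.023485
     = 2.841667
Step 3: The full series sum_(k>=1) 3.1*1/(k(k+1)) converges (telescoping series sum 1/(k(k+1)) = 1; a constant multiple of a convergent series converges).
Step 4: Fix eps > 0. Since sum_k m(|f_k - f| > eps) < infinity, the Borel-Cantelli lemma gives
        m(limsup_k {|f_k - f| > eps}) = 0, i.e. for a.e. x, |f_k(x) - f(x)| <= eps for all large k.
        Applying this with eps = 1/j for j = 1, 2, ... and intersecting the countably many full-measure sets,
        for a.e. x we get limsup_k |f_k(x) - f(x)| <= 1/j for every j, hence f_k -> f almost everywhere.
Conclusion: series converges; Borel-Cantelli yields f_k -> f a.e.


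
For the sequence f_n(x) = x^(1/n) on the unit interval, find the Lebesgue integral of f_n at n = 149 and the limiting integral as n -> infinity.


At n = 149: f_149(x) = x^(1/149).
Step 1: integral(x^(1/149), 0, 1) = [x^(1/149+1) / (1/149+1)] from 0 to 1
     = 1 / (1/149 + 1) = 1 / ((149+1)/149) = 149/(149+1)
     = 149/150 = 0.993333
Step 2: As n -> infinity, f_n(x) = x^(1/n) -> 1 for x in (0,1], and f_n is increasing in n.
By MCT, lim_n integral(f_n) = integral(lim_n f_n) = integral(1, 0, 1) = 1.
Step 3: Verify convergence: 149/150 = 0.993333 -> 1


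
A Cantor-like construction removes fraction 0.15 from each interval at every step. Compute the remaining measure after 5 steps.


Step 1: At each step, fraction remaining = 1 - 0.15 = 0.85
Step 2: After 5 steps, measure = (0.85)^5
Step 3: Computing the power step by step:
  After step 1: 0.85
  After step 2: 0.7225
  After step 3: 0.614125
  After step 4: 0.522006
  After step 5: 0.443705
Result = 0.443705


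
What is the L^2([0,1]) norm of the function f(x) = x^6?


Step 1: ||f||_2 = (integral_0^1 |x^6|^2 dx)^(1/2)
     = (integral_0^1 x^12 dx)^(1/2)
Step 2: integral_0^1 x^12 dx = [x^13/(13)] from 0 to 1 = 1^13/13
     = 1/13 = 0.076923
Step 3: ||f||_2 = (0.076923)^(1/2) = 0.27735


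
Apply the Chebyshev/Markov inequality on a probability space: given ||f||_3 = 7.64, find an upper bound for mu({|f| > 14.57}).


Chebyshev/Markov inequality: mu(|f| > eps) <= (||f||_p / eps)^p
Step 1: ||f||_3 / eps = 7.64 / 14.57 = 0.524365
Step 2: Raise to power p = 3:
  (0.524365)^3 = 0.144179
Step 3: Therefore mu(|f| > 14.57) <= 0.144179


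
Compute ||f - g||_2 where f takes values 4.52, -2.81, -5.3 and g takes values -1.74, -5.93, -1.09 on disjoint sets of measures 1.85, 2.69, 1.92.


Step 1: Compute differences f_i - g_i:
  4.52 - -1.74 = 6.26
  -2.81 - -5.93 = 3.12
  -5.3 - -1.09 = -4.21
Step 2: Compute |diff|^2 * measure for each set:
  |6.26|^2 * 1.85 = 39.1876 * 1.85 = 72.49706
  |3.12|^2 * 2.69 = 9.7344 * 2.69 = 26.185536
  |-4.21|^2 * 1.92 = 17.7241 * 1.92 = 34.030272
Step 3: Sum = 132.712868
Step 4: ||f-g||_2 = (132.712868)^(1/2) = 11.520107


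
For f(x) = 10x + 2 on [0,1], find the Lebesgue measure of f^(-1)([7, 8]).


f^(-1)([7, 8]) = {x : 7 <= 10x + 2 <= 8}
Solving: (7 - 2)/10 <= x <= (8 - 2)/10
= [0.5, 0.6]
Intersecting with [0,1]: [0.5, 0.6]
Measure = 0.6 - 0.5 = 0.1


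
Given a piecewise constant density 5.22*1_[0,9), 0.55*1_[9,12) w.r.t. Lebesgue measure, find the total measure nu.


Integrate each piece of the Radon-Nikodym derivative:
Step 1: integral_0^9 5.22 dx = 5.22*(9-0) = 5.22*9 = 46.98
Step 2: integral_9^12 0.55 dx = 0.55*(12-9) = 0.55*3 = 1.65
Total: 46.98 + 1.65 = 48.63


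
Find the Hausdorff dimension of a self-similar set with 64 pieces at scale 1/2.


For a self-similar set with N copies scaled by 1/r:
dim_H = log(N)/log(r) = log(64)/log(2)
= 4.158883/0.693147
= 6


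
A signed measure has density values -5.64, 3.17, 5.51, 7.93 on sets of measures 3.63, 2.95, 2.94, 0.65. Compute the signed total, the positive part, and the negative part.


Step 1: Compute signed measure on each set:
  Set 1: -5.64 * 3.63 = -20.4732
  Set 2: 3.17 * 2.95 = 9.3515
  Set 3: 5.51 * 2.94 = 16.1994
  Set 4: 7.93 * 0.65 = 5.1545
Step 2: Total signed measure = (-20.4732) + (9.3515) + (16.1994) + (5.1545)
     = 10.2322
Step 3: Positive part mu+(X) = sum of positive contributions = 30.7054
Step 4: Negative part mu-(X) = |sum of negative contributions| = 20.4732


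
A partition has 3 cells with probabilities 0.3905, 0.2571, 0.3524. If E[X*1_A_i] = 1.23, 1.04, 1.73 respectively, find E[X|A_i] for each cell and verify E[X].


For each cell A_i: E[X|A_i] = E[X*1_A_i] / P(A_i)
Step 1: E[X|A_1] = 1.23 / 0.3905 = 3.149808
Step 2: E[X|A_2] = 1.04 / 0.2571 = 4.045119
Step 3: E[X|A_3] = 1.73 / 0.3524 = 4.909194
Verification: E[X] = sum E[X*1_A_i] = 1.23 + 1.04 + 1.73 = 4


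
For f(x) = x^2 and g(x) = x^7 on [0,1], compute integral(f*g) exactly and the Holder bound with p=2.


Step 1: Exact integral of f*g = integral(x^9, 0, 1) = 1/10
     = 0.1
Step 2: Holder bound with p=2, q=2:
  ||f||_p = (integral x^4 dx)^(1/2) = (1/5)^(1/2) = 0.447214
  ||g||_q = (integral x^14 dx)^(1/2) = (1/15)^(1/2) = 0.258199
Step 3: Holder bound = ||f||_p * ||g||_q = 0.447214 * 0.258199 = 0.11547
Verification: 0.1 <= 0.11547 (Holder holds)


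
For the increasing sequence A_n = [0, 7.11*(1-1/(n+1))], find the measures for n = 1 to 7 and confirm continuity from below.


By continuity of measure from below: if A_n increases to A, then m(A_n) -> m(A).
Here A = [0, 7.11], so m(A) = 7.11
Step 1: a_1 = 7.11*(1 - 1/2) = 3.555, m(A_1) = 3.555
Step 2: a_2 = 7.11*(1 - 1/3) = 4.74, m(A_2) = 4.74
Step 3: a_3 = 7.11*(1 - 1/4) = 5.3325, m(A_3) = 5.3325
Step 4: a_4 = 7.11*(1 - 1/5) = 5.688, m(A_4) = 5.688
Step 5: a_5 = 7.11*(1 - 1/6) = 5.925, m(A_5) = 5.925
Step 6: a_6 = 7.11*(1 - 1/7) = 6.0943, m(A_6) = 6.0943
Step 7: a_7 = 7.11*(1 - 1/8) = 6.2213, m(A_7) = 6.2213
Limit: m(A_n) -> m([0,7.11]) = 7.11


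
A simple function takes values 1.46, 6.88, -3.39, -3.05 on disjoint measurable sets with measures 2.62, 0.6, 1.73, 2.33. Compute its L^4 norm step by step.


Step 1: Compute |f_i|^4 for each value:
  |1.46|^4 = 4.543719
  |6.88|^4 = 2240.545423
  |-3.39|^4 = 132.068362
  |-3.05|^4 = 86.536506
Step 2: Multiply by measures and sum:
  4.543719 * 2.62 = 11.904543
  2240.545423 * 0.6 = 1344.327254
  132.068362 * 1.73 = 228.478267
  86.536506 * 2.33 = 201.63006
Sum = 11.904543 + 1344.327254 + 228.478267 + 201.63006 = 1786.340123
Step 3: Take the p-th root:
||f||_4 = (1786.340123)^(1/4) = 6.501163


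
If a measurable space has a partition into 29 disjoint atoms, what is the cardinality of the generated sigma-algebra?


Each element of the sigma-algebra is a union of some subset of the 29 atoms.
The number of such subsets is 2^29 = 536870912.


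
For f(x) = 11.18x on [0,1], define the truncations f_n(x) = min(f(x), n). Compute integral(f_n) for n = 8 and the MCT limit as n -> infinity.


f(x) = 11.18x on [0,1]; f_n(x) = min(11.18x, n). At n = 8:
Step 1: f(x) reaches 8 at x = 8/11.18 = 0.715564
Step 2: integral(f_8) = integral(11.18x, 0, 0.715564) + integral(8, 0.715564, 1)
       = 11.18*0.715564^2/2 + 8*(1 - 0.715564)
       = 2.862254 + 2.275492
       = 5.137746
Step 3: As n -> infinity, f_n increases to f, so by MCT integral(f_n) -> integral(f) = 11.18/2 = 5.59.
Convergence: integral(f_8) = 5.137746 -> 5.59 as n -> infinity


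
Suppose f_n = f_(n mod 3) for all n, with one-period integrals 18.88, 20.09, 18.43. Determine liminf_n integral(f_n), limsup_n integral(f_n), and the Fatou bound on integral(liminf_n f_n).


The sequence (integral(f_n)) is periodic with period 3, repeating the values 18.88, 20.09, 18.43 indefinitely.
Step 1: For a periodic sequence, every tail (a_m, a_(m+1), ...) contains all 3 period values infinitely often.
Step 2: Hence inf of every tail = min of the period values = min(18.88, 20.09, 18.43) = 18.43.
        liminf_n integral(f_n) = sup over m of (inf of tail from m) = 18.43.
Step 3: Similarly sup of every tail = max of the period values = 20.09.
        limsup_n integral(f_n) = 20.09.
Step 4: Fatou's lemma: integral(liminf_n f_n) <= liminf_n integral(f_n) = 18.43.
        So the integral of the pointwise liminf is at most 18.43.


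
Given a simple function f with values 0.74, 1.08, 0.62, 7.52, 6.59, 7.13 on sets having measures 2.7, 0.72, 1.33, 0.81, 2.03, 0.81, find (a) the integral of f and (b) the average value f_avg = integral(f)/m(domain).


Step 1: Integral = sum(value_i * measure_i)
= 0.74*2.7 + 1.08*0.72 + 0.62*1.33 + 7.52*0.81 + 6.59*2.03 + 7.13*0.81
= 1.998 + 0.7776 + 0.8246 + 6.0912 + 13.3777 + 5.7753
= 28.8444
Step 2: Total measure of domain = 2.7 + 0.72 + 1.33 + 0.81 + 2.03 + 0.81 = 8.4
Step 3: Average value = 28.8444 / 8.4 = 3.433857


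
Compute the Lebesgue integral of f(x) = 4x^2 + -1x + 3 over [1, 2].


The Lebesgue integral of a Riemann-integrable function agrees with the Riemann integral.
Antiderivative F(x) = (4/3)x^3 + (-1/2)x^2 + 3x
F(2) = (4/3)*2^3 + (-1/2)*2^2 + 3*2
     = (4/3)*8 + (-1/2)*4 + 3*2
     = 10.666667 + -2 + 6
     = 14.666667
F(1) = 3.833333
Integral = F(2) - F(1) = 14.666667 - 3.833333 = 10.833333


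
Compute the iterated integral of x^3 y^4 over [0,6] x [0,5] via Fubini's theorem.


By Fubini's theorem, the double integral factors as a product of single integrals:
Step 1: integral_0^6 x^3 dx = [x^4/4] from 0 to 6
     = 6^4/4 = 324
Step 2: integral_0^5 y^4 dy = [y^5/5] from 0 to 5
     = 5^5/5 = 625
Step 3: Double integral = 324 * 625 = 202500


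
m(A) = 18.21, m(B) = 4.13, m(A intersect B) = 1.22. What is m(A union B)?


By inclusion-exclusion: m(A u B) = m(A) + m(B) - m(A n B)
= 18.21 + 4.13 - 1.22
= 21.12


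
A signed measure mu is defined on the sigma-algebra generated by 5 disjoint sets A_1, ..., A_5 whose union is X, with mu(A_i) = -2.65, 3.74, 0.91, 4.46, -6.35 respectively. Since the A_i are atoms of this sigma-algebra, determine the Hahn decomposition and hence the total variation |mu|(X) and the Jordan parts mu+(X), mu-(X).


Step 1: Every measurable set is a union of atoms (the cells / points), so a Hahn decomposition is
  obtained by grouping atoms by sign: P = union of atoms with mu > 0, N = union of the remaining atoms.
  Atoms in P (indices): 2, 3, 4;  atoms in N (indices): 1, 5
  Positive values: 3.74, 0.91, 4.46
  Negative values: -2.65, -6.35
Step 2: mu+(X) = mu(P) = sum of positive atom values = 9.11
Step 3: mu-(X) = -mu(N) = sum of |negative atom values| = 9
Step 4: |mu|(X) = mu+(X) + mu-(X) = 9.11 + 9 = 18.11


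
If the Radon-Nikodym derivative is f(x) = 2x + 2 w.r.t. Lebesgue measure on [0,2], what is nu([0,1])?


nu(A) = integral_A (dnu/dmu) dmu = integral_0^1 (2x + 2) dx
Step 1: Antiderivative F(x) = (2/2)x^2 + 2x
Step 2: F(1) = (2/2)*1^2 + 2*1 = 1 + 2 = 3
Step 3: F(0) = (2/2)*0^2 + 2*0 = 0.0 + 0 = 0.0
Step 4: nu([0,1]) = F(1) - F(0) = 3 - 0.0 = 3


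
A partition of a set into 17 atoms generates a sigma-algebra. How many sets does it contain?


Each element of the sigma-algebra is a union of some subset of the 17 atoms.
The number of such subsets is 2^17 = 131072.


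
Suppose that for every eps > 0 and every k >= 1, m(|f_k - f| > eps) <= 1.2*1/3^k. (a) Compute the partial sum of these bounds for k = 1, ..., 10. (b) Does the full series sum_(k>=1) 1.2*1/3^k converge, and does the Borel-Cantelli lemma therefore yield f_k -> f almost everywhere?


Step 1: List the terms 1.2*1/3^k for k = 1 to 10:
  k=1: 0.4
  k=2: 0.133333
  k=3: 0.044444
  k=4: 0.014815
  k=5: 0.004938
  k=6: 0.001646
  k=7: 5.486968e-04
  k=8: 1.828989e-04
  k=9: 6.096632e-05
  k=10: 2.032211e-05
Step 2: Partial sum = 0.4 + 0.133333 + 0.044444 + 0.014815 + 0.004938 + 0.001646 + 5.486968e-04 + 1.828989e-04 + 6.096632e-05 + 2.032211e-05
     = 0.59999
Step 3: The full series sum_(k>=1) 1.2*1/3^k converges (geometric series with ratio 1/3 < 1; a constant multiple of a convergent series converges).
Step 4: Fix eps > 0. Since sum_k m(|f_k - f| > eps) < infinity, the Borel-Cantelli lemma gives
        m(limsup_k {|f_k - f| > eps}) = 0, i.e. for a.e. x, |f_k(x) - f(x)| <= eps for all large k.
        Applying this with eps = 1/j for j = 1, 2, ... and intersecting the countably many full-measure sets,
        for a.e. x we get limsup_k |f_k(x) - f(x)| <= 1/j for every j, hence f_k -> f almost everywhere.
Conclusion: series converges; Borel-Cantelli yields f_k -> f a.e.


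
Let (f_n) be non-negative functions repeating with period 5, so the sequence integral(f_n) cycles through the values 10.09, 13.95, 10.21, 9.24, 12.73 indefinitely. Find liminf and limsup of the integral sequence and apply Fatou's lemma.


The sequence (integral(f_n)) is periodic with period 5, repeating the values 10.09, 13.95, 10.21, 9.24, 12.73 indefinitely.
Step 1: For a periodic sequence, every tail (a_m, a_(m+1), ...) contains all 5 period values infinitely often.
Step 2: Hence inf of every tail = min of the period values = min(10.09, 13.95, 10.21, 9.24, 12.73) = 9.24.
        liminf_n integral(f_n) = sup over m of (inf of tail from m) = 9.24.
Step 3: Similarly sup of every tail = max of the period values = 13.95.
        limsup_n integral(f_n) = 13.95.
Step 4: Fatou's lemma: integral(liminf_n f_n) <= liminf_n integral(f_n) = 9.24.
        So the integral of the pointwise liminf is at most 9.24.


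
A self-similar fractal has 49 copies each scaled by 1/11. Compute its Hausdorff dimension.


For a self-similar set with N copies scaled by 1/r:
dim_H = log(N)/log(r) = log(49)/log(11)
= 3.89182/2.397895
= 1.623015


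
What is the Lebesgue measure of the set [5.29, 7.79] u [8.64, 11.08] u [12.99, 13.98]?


For pairwise disjoint intervals, m(union) = sum of lengths.
= (7.79 - 5.29) + (11.08 - 8.64) + (13.98 - 12.99)
= 2.5 + 2.44 + 0.99
= 5.93


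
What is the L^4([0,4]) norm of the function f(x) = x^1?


Step 1: ||f||_4 = (integral_0^4 |x^1|^4 dx)^(1/4)
     = (integral_0^4 x^4 dx)^(1/4)
Step 2: integral_0^4 x^4 dx = [x^5/(5)] from 0 to 4 = 4^5/5
     = 1024/5 = 204.8
Step 3: ||f||_4 = (204.8)^(1/4) = 3.782966


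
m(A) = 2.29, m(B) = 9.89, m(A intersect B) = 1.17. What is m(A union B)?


By inclusion-exclusion: m(A u B) = m(A) + m(B) - m(A n B)
= 2.29 + 9.89 - 1.17
= 11.01


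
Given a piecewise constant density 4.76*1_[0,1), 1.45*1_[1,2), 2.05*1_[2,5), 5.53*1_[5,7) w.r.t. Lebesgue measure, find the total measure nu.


Integrate each piece of the Radon-Nikodym derivative:
Step 1: integral_0^1 4.76 dx = 4.76*(1-0) = 4.76*1 = 4.76
Step 2: integral_1^2 1.45 dx = 1.45*(2-1) = 1.45*1 = 1.45
Step 3: integral_2^5 2.05 dx = 2.05*(5-2) = 2.05*3 = 6.15
Step 4: integral_5^7 5.53 dx = 5.53*(7-5) = 5.53*2 = 11.06
Total: 4.76 + 1.45 + 6.15 + 11.06 = 23.42


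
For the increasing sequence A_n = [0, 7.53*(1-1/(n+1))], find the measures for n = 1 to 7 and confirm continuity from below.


By continuity of measure from below: if A_n increases to A, then m(A_n) -> m(A).
Here A = [0, 7.53], so m(A) = 7.53
Step 1: a_1 = 7.53*(1 - 1/2) = 3.765, m(A_1) = 3.765
Step 2: a_2 = 7.53*(1 - 1/3) = 5.02, m(A_2) = 5.02
Step 3: a_3 = 7.53*(1 - 1/4) = 5.6475, m(A_3) = 5.6475
Step 4: a_4 = 7.53*(1 - 1/5) = 6.024, m(A_4) = 6.024
Step 5: a_5 = 7.53*(1 - 1/6) = 6.275, m(A_5) = 6.275
Step 6: a_6 = 7.53*(1 - 1/7) = 6.4543, m(A_6) = 6.4543
Step 7: a_7 = 7.53*(1 - 1/8) = 6.5888, m(A_7) = 6.5888
Limit: m(A_n) -> m([0,7.53]) = 7.53


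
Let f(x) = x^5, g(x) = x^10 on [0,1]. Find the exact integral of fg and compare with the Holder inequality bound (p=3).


Step 1: Exact integral of f*g = integral(x^15, 0, 1) = 1/16
     = 0.0625
Step 2: Holder bound with p=3, q=1.5:
  ||f||_p = (integral x^15 dx)^(1/3) = (1/16)^(1/3) = 0.39685
  ||g||_q = (integral x^15 dx)^(1/1.5) = (1/16)^(1/1.5) = 0.15749
Step 3: Holder bound = ||f||_p * ||g||_q = 0.39685 * 0.15749 = 0.0625
Verification: 0.0625 <= 0.0625 (Holder holds)


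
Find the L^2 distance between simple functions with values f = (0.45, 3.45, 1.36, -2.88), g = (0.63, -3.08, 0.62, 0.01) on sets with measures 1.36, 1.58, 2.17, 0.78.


Step 1: Compute differences f_i - g_i:
  0.45 - 0.63 = -0.18
  3.45 - -3.08 = 6.53
  1.36 - 0.62 = 0.74
  -2.88 - 0.01 = -2.89
Step 2: Compute |diff|^2 * measure for each set:
  |-0.18|^2 * 1.36 = 0.0324 * 1.36 = 0.044064
  |6.53|^2 * 1.58 = 42.6409 * 1.58 = 67.372622
  |0.74|^2 * 2.17 = 0.5476 * 2.17 = 1.188292
  |-2.89|^2 * 0.78 = 8.3521 * 0.78 = 6.514638
Step 3: Sum = 75.119616
Step 4: ||f-g||_2 = (75.119616)^(1/2) = 8.667157


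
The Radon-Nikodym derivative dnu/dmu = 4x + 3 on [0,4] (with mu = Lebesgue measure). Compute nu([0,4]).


nu(A) = integral_A (dnu/dmu) dmu = integral_0^4 (4x + 3) dx
Step 1: Antiderivative F(x) = (4/2)x^2 + 3x
Step 2: F(4) = (4/2)*4^2 + 3*4 = 32 + 12 = 44
Step 3: F(0) = (4/2)*0^2 + 3*0 = 0.0 + 0 = 0.0
Step 4: nu([0,4]) = F(4) - F(0) = 44 - 0.0 = 44


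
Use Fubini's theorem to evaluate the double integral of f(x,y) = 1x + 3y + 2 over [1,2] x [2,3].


By Fubini, integrate in x first, then y.
Step 1: Fix y, integrate over x in [1,2]:
  integral(1x + 3y + 2, x=1..2)
  = 1*(2^2 - 1^2)/2 + (3y + 2)*(2 - 1)
  = 1.5 + (3y + 2)*1
  = 1.5 + 3y + 2
  = 3.5 + 3y
Step 2: Integrate over y in [2,3]:
  integral(3.5 + 3y, y=2..3)
  = 3.5*1 + 3*(3^2 - 2^2)/2
  = 3.5 + 7.5
  = 11


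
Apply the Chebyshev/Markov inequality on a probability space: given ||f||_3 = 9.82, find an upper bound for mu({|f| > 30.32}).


Chebyshev/Markov inequality: mu(|f| > eps) <= (||f||_p / eps)^p
Step 1: ||f||_3 / eps = 9.82 / 30.32 = 0.323879
Step 2: Raise to power p = 3:
  (0.323879)^3 = 0.033974
Step 3: Therefore mu(|f| > 30.32) <= 0.033974


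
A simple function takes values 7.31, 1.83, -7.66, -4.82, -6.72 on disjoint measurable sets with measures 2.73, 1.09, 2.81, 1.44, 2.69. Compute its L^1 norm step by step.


Step 1: Compute |f_i|^1 for each value:
  |7.31|^1 = 7.31
  |1.83|^1 = 1.83
  |-7.66|^1 = 7.66
  |-4.82|^1 = 4.82
  |-6.72|^1 = 6.72
Step 2: Multiply by measures and sum:
  7.31 * 2.73 = 19.9563
  1.83 * 1.09 = 1.9947
  7.66 * 2.81 = 21.5246
  4.82 * 1.44 = 6.9408
  6.72 * 2.69 = 18.0768
Sum = 19.9563 + 1.9947 + 21.5246 + 6.9408 + 18.0768 = 68.4932
Step 3: Take the p-th root:
||f||_1 = (68.4932)^(1/1) = 68.4932


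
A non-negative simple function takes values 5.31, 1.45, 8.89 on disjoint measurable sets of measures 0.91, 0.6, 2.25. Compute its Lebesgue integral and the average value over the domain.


Step 1: Integral = sum(value_i * measure_i)
= 5.31*0.91 + 1.45*0.6 + 8.89*2.25
= 4.8321 + 0.87 + 20.0025
= 25.7046
Step 2: Total measure of domain = 0.91 + 0.6 + 2.25 = 3.76
Step 3: Average value = 25.7046 / 3.76 = 6.83633
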